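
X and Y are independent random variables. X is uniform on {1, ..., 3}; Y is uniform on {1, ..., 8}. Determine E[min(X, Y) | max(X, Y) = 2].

Outcomes with max(X, Y) = 2: (1,2), (2,1), (2,2), each with probability 1/24.
E[min(X, Y) | max(X, Y) = 2] = (1 + 1 + 2) / 3 = 4/3.

4/3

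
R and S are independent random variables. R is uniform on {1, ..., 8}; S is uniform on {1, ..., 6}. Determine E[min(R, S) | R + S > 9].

P(R + S > 9) = 5/16.
Summing min(R,S)·P(x,y) over outcomes with R + S > 9 gives 67/48.
E[min(R, S) | R + S > 9] = (67/48) / (5/16) = 67/15.

67/15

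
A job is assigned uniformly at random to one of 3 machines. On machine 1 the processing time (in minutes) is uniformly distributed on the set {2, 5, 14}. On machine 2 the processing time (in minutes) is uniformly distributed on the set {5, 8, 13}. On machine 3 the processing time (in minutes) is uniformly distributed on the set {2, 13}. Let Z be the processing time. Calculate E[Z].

139/18

E[Z | machine 1] = (2+5+14)/3 = 7.
E[Z | machine 2] = (5+8+13)/3 = 26/3.
E[Z | machine 3] = (2+13)/2 = 15/2.
By the law of total expectation,
E[Z] = (1/3)·(7) + (1/3)·(26/3) + (1/3)·(15/2) = 139/18.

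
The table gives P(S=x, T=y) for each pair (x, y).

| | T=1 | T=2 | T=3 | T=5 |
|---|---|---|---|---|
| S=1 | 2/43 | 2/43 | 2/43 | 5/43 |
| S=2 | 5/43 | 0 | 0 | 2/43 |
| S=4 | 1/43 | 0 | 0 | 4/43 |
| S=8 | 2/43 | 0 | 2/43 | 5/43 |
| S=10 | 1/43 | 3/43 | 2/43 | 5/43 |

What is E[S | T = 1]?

42/11

P(T = 1) = 11/43.
Σ S·P over the event = 1·(2/43) + 2·(5/43) + 4·(1/43) + 8·(2/43) + 10·(1/43) = 42/43.
E[S | T = 1] = (42/43) / (11/43) = 42/11.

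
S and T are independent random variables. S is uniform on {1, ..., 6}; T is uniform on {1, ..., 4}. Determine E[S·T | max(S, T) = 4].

Outcomes with max(S, T) = 4: (1,4), (2,4), (3,4), (4,1), (4,2), (4,3), (4,4), each with probability 1/24.
E[S·T | max(S, T) = 4] = (4 + 8 + 12 + 4 + 8 + 12 + 16) / 7 = 64/7.

64/7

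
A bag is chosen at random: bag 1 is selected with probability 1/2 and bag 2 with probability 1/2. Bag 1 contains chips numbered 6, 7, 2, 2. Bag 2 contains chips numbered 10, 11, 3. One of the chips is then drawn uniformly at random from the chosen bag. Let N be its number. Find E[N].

E[N | bag 1] = (6+7+2+2)/4 = 17/4.
E[N | bag 2] = (10+11+3)/3 = 8.
By the law of total expectation,
E[N] = (1/2)·(17/4) + (1/2)·(8) = 49/8.

49/8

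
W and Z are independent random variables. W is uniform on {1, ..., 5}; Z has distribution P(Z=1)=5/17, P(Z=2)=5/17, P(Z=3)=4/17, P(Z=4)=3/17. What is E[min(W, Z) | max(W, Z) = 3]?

P(max(W, Z) = 3) = 22/85.
Summing min(W,Z)·P(x,y) over outcomes with max(W, Z) = 3 gives 39/85.
E[min(W, Z) | max(W, Z) = 3] = (39/85) / (22/85) = 39/22.

39/22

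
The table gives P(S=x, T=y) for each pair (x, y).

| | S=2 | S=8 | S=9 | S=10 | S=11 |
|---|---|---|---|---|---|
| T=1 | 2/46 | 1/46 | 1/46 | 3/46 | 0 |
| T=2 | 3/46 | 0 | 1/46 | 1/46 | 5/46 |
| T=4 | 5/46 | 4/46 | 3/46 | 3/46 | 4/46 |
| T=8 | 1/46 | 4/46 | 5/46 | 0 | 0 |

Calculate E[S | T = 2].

P(T = 2) = 5/23.
Σ S·P over the event = 2·(3/46) + 9·(1/46) + 10·(1/46) + 11·(5/46) = 40/23.
E[S | T = 2] = (40/23) / (5/23) = 8.

8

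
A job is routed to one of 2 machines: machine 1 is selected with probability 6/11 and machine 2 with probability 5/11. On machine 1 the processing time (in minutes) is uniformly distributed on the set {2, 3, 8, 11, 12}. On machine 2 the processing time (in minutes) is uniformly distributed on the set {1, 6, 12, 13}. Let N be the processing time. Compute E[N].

E[N | machine 1] = (2+3+8+11+12)/5 = 36/5.
E[N | machine 2] = (1+6+12+13)/4 = 8.
By the law of total expectation,
E[N] = (6/11)·(36/5) + (5/11)·(8) = 416/55.

416/55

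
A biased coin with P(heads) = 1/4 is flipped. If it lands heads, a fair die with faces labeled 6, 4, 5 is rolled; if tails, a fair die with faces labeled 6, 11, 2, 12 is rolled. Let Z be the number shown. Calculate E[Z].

E[Z | heads] = (6+4+5)/3 = 5.
E[Z | tails] = (6+11+2+12)/4 = 31/4.
By the law of total expectation,
E[Z] = (1/4)·(5) + (3/4)·(31/4) = 113/16.

113/16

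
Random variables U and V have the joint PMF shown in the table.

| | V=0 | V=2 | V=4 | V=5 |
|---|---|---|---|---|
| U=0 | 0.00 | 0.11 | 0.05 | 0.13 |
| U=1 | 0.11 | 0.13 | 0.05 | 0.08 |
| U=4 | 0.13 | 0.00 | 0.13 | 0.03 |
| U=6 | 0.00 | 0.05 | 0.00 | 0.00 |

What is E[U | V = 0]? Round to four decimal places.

2.6250

P(V = 0) = 0.24.
Σ U·P over the event = 1·(0.11) + 4·(0.13) = 0.63.
E[U | V = 0] = (0.63) / (0.24) = 2.6250.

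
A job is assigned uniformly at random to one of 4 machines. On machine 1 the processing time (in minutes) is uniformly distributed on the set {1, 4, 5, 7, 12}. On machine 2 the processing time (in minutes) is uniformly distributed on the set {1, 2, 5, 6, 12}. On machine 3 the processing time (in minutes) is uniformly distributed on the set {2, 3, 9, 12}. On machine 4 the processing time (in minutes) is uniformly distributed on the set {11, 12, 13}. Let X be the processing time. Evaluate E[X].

59/8

E[X | machine 1] = (1+4+5+7+12)/5 = 29/5.
E[X | machine 2] = (1+2+5+6+12)/5 = 26/5.
E[X | machine 3] = (2+3+9+12)/4 = 13/2.
E[X | machine 4] = (11+12+13)/3 = 12.
E[X] = (1/4)·(29/5) + (1/4)·(26/5) + (1/4)·(13/2) + (1/4)·(12) = 59/8.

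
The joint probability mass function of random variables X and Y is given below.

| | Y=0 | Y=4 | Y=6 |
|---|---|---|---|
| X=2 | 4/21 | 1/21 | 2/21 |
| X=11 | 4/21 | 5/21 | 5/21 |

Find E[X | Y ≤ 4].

P(Y ≤ 4) = 2/3.
Σ X·P over the event = 2·(4/21) + 2·(1/21) + 11·(4/21) + 11·(5/21) = 109/21.
E[X | Y ≤ 4] = (109/21) / (2/3) = 109/14.

109/14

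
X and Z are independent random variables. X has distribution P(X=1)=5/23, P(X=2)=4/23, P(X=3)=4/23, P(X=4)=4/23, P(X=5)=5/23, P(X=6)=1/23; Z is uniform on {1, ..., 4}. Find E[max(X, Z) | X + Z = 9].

31/6

P(X + Z = 9) = 3/46.
Summing max(X,Z)·P(x,y) over outcomes with X + Z = 9 gives 31/92.
E[max(X, Z) | X + Z = 9] = (31/92) / (3/46) = 31/6.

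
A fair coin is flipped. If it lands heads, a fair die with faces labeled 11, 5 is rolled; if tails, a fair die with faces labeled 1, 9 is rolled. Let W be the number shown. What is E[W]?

13/2

E[W | heads] = (11+5)/2 = 8.
E[W | tails] = (1+9)/2 = 5.
E[W] = (1/2)·(8) + (1/2)·(5) = 13/2.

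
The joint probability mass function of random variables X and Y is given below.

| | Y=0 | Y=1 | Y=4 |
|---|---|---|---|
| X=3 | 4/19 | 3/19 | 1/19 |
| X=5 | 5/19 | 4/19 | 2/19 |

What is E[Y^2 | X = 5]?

36/11

P(X = 5) = 11/19.
Summing Y^2·P(X=x,Y=y) over the conditioning event gives 36/19.
E[Y^2 | X = 5] = (36/19) / (11/19) = 36/11.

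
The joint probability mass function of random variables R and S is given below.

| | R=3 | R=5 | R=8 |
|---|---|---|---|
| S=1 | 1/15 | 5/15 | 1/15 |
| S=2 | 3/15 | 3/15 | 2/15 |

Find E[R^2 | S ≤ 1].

P(S ≤ 1) = 7/15.
Σ R^2·P over the event = 9·(1/15) + 25·(5/15) + 64·(1/15) = 66/5.
E[R^2 | S ≤ 1] = (66/5) / (7/15) = 198/7.

198/7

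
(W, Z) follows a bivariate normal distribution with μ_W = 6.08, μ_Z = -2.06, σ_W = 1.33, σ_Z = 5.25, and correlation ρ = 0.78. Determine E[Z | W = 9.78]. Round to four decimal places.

E[Z | W=x] = μ_Z + ρ(σ_Z/σ_W)(x − μ_W) for jointly normal variables.
E[Z | W=9.78] = -2.06 + (0.78)·(5.25/1.33)·(9.78 − (6.08)) = -2.06 + (3.07895)·(3.7) = 9.3321.

9.3321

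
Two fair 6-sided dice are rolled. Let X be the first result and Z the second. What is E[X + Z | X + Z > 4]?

116/15

P(X + Z > 4) = 5/6.
Summing (X+Z)·P(x,y) over outcomes with X + Z > 4 gives 58/9.
E[X + Z | X + Z > 4] = (58/9) / (5/6) = 116/15.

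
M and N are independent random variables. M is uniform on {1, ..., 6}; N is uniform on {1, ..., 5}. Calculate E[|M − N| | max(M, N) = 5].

Outcomes with max(M, N) = 5: (1,5), (2,5), (3,5), (4,5), (5,1), (5,2), (5,3), (5,4), (5,5), each with probability 1/30.
E[|M − N| | max(M, N) = 5] = (4 + 3 + 2 + 1 + 4 + 3 + 2 + 1 + 0) / 9 = 20/9.

20/9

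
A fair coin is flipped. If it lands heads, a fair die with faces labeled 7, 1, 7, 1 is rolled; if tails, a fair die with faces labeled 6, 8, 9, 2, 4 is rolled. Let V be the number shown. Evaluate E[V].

E[V | heads] = (7+1+7+1)/4 = 4.
E[V | tails] = (6+8+9+2+4)/5 = 29/5.
E[V] = (1/2)·(4) + (1/2)·(29/5) = 49/10.

49/10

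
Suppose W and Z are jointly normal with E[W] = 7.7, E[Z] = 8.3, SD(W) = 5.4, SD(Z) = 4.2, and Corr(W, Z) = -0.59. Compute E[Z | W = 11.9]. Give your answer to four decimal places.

The regression of Z on W has slope ρ·σ_Z/σ_W and passes through (μ_W, μ_Z).
E[Z | W=11.9] = 8.3 + (-0.59)·(4.2/5.4)·(11.9 − (7.7)) = 8.3 + (-0.45889)·(4.2) = 6.3727.

6.3727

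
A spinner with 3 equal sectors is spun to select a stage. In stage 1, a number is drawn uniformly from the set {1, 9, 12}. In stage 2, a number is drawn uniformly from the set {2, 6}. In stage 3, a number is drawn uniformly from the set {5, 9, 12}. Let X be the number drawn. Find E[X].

20/3

E[X | stage 1] = (1+9+12)/3 = 22/3.
E[X | stage 2] = (2+6)/2 = 4.
E[X | stage 3] = (5+9+12)/3 = 26/3.
E[X] = (1/3)·(22/3) + (1/3)·(4) + (1/3)·(26/3) = 20/3.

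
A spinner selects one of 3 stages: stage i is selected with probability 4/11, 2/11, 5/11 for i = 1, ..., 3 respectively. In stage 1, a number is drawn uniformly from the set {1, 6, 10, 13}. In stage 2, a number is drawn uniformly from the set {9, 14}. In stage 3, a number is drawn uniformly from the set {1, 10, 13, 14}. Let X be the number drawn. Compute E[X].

201/22

E[X | stage 1] = (1+6+10+13)/4 = 15/2.
E[X | stage 2] = (9+14)/2 = 23/2.
E[X | stage 3] = (1+10+13+14)/4 = 19/2.
By the law of total expectation,
E[X] = (4/11)·(15/2) + (2/11)·(23/2) + (5/11)·(19/2) = 201/22.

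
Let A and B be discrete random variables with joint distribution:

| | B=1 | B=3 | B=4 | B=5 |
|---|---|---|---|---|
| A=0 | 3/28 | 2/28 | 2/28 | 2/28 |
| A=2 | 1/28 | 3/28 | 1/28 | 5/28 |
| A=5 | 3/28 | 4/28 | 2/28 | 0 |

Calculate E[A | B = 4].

12/5

P(B = 4) = 5/28.
Summing A·P(A=x,B=y) over the conditioning event gives 3/7.
E[A | B = 4] = (3/7) / (5/28) = 12/5.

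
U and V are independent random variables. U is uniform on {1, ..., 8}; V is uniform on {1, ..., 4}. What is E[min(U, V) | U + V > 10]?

Outcomes with U + V > 10: (7,4), (8,3), (8,4), each with probability 1/32.
E[min(U, V) | U + V > 10] = (4 + 3 + 4) / 3 = 11/3.

11/3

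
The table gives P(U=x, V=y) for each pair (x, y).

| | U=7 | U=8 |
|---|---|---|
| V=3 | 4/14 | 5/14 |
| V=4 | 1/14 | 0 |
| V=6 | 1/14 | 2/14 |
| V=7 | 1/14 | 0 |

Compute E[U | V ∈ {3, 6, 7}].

98/13

P(V ∈ {3, 6, 7}) = 13/14.
Σ U·P over the event = 7·(4/14) + 7·(1/14) + 7·(1/14) + 8·(5/14) + 8·(2/14) = 7.
E[U | V ∈ {3, 6, 7}] = (7) / (13/14) = 98/13.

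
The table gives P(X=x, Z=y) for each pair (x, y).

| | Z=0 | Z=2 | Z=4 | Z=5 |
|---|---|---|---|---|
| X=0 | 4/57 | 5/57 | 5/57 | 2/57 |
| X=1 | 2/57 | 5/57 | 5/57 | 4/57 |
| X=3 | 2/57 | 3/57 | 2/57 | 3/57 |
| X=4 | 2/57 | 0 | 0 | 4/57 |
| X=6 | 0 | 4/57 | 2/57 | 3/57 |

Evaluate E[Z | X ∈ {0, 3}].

P(X ∈ {0, 3}) = 26/57.
Summing Z·P(X=x,Z=y) over the conditioning event gives 23/19.
E[Z | X ∈ {0, 3}] = (23/19) / (26/57) = 69/26.

69/26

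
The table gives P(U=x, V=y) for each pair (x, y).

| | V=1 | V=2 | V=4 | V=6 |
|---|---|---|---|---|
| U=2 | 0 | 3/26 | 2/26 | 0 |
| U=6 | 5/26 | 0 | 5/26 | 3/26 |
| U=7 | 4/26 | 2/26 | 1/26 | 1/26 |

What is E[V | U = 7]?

9/4

P(U = 7) = 4/13.
Summing V·P(U=x,V=y) over the conditioning event gives 9/13.
E[V | U = 7] = (9/13) / (4/13) = 9/4.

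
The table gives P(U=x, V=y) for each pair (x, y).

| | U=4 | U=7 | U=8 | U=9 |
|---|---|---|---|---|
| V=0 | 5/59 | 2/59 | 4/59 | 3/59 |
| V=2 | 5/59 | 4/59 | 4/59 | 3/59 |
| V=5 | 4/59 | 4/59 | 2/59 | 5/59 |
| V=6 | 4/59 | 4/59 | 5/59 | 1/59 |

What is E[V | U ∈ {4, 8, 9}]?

139/45

P(U ∈ {4, 8, 9}) = 45/59.
Summing V·P(U=x,V=y) over the conditioning event gives 139/59.
E[V | U ∈ {4, 8, 9}] = (139/59) / (45/59) = 139/45.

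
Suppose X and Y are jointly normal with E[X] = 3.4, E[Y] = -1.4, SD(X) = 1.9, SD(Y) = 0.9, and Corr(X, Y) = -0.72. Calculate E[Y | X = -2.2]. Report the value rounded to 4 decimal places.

The regression of Y on X has slope ρ·σ_Y/σ_X and passes through (μ_X, μ_Y).
E[Y | X=-2.2] = -1.4 + (-0.72)·(0.9/1.9)·(-2.2 − (3.4)) = -1.4 + (-0.34105)·(-5.6) = 0.5099.

0.5099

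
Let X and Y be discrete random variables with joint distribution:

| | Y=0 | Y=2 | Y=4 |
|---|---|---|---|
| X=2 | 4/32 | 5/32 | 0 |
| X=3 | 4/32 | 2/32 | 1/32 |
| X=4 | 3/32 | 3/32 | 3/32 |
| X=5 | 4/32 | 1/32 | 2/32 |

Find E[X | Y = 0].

P(Y = 0) = 15/32.
Σ X·P over the event = 2·(4/32) + 3·(4/32) + 4·(3/32) + 5·(4/32) = 13/8.
E[X | Y = 0] = (13/8) / (15/32) = 52/15.

52/15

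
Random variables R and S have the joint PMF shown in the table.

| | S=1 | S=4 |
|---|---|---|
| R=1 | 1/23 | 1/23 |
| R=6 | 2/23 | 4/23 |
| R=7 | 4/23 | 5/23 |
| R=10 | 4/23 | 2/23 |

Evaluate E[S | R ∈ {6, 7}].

14/5

P(R ∈ {6, 7}) = 15/23.
Summing S·P(R=x,S=y) over the conditioning event gives 42/23.
E[S | R ∈ {6, 7}] = (42/23) / (15/23) = 14/5.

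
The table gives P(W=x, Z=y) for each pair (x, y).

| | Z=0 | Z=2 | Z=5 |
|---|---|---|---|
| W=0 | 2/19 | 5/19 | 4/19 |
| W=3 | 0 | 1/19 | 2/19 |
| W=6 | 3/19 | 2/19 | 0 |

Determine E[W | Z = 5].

1

P(Z = 5) = 6/19.
Σ W·P over the event = 0·(4/19) + 3·(2/19) = 6/19.
E[W | Z = 5] = (6/19) / (6/19) = 1.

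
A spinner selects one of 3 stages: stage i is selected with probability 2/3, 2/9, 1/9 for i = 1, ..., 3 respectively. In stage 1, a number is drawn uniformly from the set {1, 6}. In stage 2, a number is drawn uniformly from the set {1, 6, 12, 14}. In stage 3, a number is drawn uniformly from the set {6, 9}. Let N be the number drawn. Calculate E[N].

E[N | stage 1] = (1+6)/2 = 7/2.
E[N | stage 2] = (1+6+12+14)/4 = 33/4.
E[N | stage 3] = (6+9)/2 = 15/2.
E[N] = (2/3)·(7/2) + (2/9)·(33/4) + (1/9)·(15/2) = 5.

5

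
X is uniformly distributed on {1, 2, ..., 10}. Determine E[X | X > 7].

9

Given X > 7, X is equally likely to be any of {8, 9, 10}.
E[X | X > 7] = (8 + 9 + 10) / 3 = 9.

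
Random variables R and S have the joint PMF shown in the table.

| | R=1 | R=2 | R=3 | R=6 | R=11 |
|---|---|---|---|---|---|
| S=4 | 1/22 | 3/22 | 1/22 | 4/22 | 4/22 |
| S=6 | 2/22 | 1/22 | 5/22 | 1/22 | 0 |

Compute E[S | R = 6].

P(R = 6) = 5/22.
Summing S·P(R=x,S=y) over the conditioning event gives 1.
E[S | R = 6] = (1) / (5/22) = 22/5.

22/5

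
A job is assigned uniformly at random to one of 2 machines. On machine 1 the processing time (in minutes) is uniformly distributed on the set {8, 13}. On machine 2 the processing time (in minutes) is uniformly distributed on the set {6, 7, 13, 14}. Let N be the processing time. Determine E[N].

41/4

E[N | machine 1] = (8+13)/2 = 21/2.
E[N | machine 2] = (6+7+13+14)/4 = 10.
By the law of total expectation,
E[N] = (1/2)·(21/2) + (1/2)·(10) = 41/4.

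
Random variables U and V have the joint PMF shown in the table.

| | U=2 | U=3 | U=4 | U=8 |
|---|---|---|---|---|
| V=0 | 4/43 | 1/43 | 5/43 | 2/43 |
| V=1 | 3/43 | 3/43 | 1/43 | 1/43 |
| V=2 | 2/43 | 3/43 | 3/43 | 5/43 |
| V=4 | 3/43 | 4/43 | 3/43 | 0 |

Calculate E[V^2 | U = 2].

P(U = 2) = 12/43.
Σ V^2·P over the event = 0·(4/43) + 1·(3/43) + 4·(2/43) + 16·(3/43) = 59/43.
E[V^2 | U = 2] = (59/43) / (12/43) = 59/12.

59/12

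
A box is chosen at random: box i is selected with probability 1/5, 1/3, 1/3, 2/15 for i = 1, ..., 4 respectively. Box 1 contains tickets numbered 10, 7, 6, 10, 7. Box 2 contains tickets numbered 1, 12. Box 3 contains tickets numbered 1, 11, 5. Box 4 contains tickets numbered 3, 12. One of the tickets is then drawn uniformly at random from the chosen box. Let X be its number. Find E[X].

599/90

E[X | box 1] = (10+7+6+10+7)/5 = 8.
E[X | box 2] = (1+12)/2 = 13/2.
E[X | box 3] = (1+11+5)/3 = 17/3.
E[X | box 4] = (3+12)/2 = 15/2.
E[X] = (1/5)·(8) + (1/3)·(13/2) + (1/3)·(17/3) + (2/15)·(15/2) = 599/90.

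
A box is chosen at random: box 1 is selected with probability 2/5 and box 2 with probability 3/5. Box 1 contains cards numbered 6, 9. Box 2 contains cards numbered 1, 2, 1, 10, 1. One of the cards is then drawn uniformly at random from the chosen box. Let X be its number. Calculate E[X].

E[X | box 1] = (6+9)/2 = 15/2.
E[X | box 2] = (1+2+1+10+1)/5 = 3.
By the law of total expectation,
E[X] = (2/5)·(15/2) + (3/5)·(3) = 24/5.

24/5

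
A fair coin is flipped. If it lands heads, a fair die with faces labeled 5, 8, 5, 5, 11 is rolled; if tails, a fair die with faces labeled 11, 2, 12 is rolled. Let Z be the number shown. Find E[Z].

E[Z | heads] = (5+8+5+5+11)/5 = 34/5.
E[Z | tails] = (11+2+12)/3 = 25/3.
E[Z] = (1/2)·(34/5) + (1/2)·(25/3) = 227/30.

227/30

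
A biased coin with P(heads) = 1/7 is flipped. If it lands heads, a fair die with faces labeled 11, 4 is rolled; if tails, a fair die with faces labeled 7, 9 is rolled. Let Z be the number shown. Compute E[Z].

111/14

E[Z | heads] = (11+4)/2 = 15/2.
E[Z | tails] = (7+9)/2 = 8.
E[Z] = (1/7)·(15/2) + (6/7)·(8) = 111/14.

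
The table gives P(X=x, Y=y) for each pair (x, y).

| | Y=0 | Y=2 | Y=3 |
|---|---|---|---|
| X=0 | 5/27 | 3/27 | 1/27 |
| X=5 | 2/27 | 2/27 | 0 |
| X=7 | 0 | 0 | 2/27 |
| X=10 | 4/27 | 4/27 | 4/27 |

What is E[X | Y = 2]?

P(Y = 2) = 1/3.
Σ X·P over the event = 0·(3/27) + 5·(2/27) + 10·(4/27) = 50/27.
E[X | Y = 2] = (50/27) / (1/3) = 50/9.

50/9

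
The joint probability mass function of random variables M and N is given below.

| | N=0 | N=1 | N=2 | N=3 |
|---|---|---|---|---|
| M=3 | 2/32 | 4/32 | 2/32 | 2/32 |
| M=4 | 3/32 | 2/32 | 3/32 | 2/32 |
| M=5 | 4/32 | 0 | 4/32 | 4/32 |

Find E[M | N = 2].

38/9

P(N = 2) = 9/32.
Σ M·P over the event = 3·(2/32) + 4·(3/32) + 5·(4/32) = 19/16.
E[M | N = 2] = (19/16) / (9/32) = 38/9.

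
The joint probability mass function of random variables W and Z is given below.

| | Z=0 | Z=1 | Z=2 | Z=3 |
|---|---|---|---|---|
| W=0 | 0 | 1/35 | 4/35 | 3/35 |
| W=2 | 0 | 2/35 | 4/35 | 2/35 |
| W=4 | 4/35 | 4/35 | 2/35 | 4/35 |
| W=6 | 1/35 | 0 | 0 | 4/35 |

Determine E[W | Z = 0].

P(Z = 0) = 1/7.
Summing W·P(W=x,Z=y) over the conditioning event gives 22/35.
E[W | Z = 0] = (22/35) / (1/7) = 22/5.

22/5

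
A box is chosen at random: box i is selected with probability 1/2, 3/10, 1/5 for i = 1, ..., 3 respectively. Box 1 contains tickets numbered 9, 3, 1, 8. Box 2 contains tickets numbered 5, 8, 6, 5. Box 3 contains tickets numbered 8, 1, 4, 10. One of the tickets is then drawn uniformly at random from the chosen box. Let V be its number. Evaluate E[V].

E[V | box 1] = (9+3+1+8)/4 = 21/4.
E[V | box 2] = (5+8+6+5)/4 = 6.
E[V | box 3] = (8+1+4+10)/4 = 23/4.
By the law of total expectation,
E[V] = (1/2)·(21/4) + (3/10)·(6) + (1/5)·(23/4) = 223/40.

223/40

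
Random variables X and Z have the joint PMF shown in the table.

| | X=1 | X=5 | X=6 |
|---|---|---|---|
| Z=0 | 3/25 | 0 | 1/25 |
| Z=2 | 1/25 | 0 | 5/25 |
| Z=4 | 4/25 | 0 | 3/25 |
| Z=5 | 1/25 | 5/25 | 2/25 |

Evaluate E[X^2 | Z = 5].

99/4

P(Z = 5) = 8/25.
Σ X^2·P over the event = 1·(1/25) + 25·(5/25) + 36·(2/25) = 198/25.
E[X^2 | Z = 5] = (198/25) / (8/25) = 99/4.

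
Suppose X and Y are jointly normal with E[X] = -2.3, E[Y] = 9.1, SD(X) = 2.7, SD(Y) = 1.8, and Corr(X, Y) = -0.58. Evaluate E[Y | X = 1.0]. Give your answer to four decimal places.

7.8240

E[Y | X=x] = μ_Y + ρ(σ_Y/σ_X)(x − μ_X) for jointly normal variables.
E[Y | X=1.0] = 9.1 + (-0.58)·(1.8/2.7)·(1.0 − (-2.3)) = 9.1 + (-0.38667)·(3.3) = 7.8240.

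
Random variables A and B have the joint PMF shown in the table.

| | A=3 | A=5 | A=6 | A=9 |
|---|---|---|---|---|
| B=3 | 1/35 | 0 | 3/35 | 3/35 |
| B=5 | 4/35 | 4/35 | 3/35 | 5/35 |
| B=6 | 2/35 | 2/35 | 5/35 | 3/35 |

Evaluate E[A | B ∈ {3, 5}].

143/23

P(B ∈ {3, 5}) = 23/35.
Σ A·P over the event = 3·(1/35) + 3·(4/35) + 5·(4/35) + 6·(3/35) + 6·(3/35) + 9·(3/35) + 9·(5/35) = 143/35.
E[A | B ∈ {3, 5}] = (143/35) / (23/35) = 143/23.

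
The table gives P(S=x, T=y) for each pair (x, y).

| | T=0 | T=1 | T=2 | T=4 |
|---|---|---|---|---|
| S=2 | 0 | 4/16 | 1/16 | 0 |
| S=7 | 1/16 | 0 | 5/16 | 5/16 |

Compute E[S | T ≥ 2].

P(T ≥ 2) = 11/16.
Σ S·P over the event = 2·(1/16) + 7·(5/16) + 7·(5/16) = 9/2.
E[S | T ≥ 2] = (9/2) / (11/16) = 72/11.

72/11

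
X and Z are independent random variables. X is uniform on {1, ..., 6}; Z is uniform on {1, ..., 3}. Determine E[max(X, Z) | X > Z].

53/12

P(X > Z) = 2/3.
Summing max(X,Z)·P(x,y) over outcomes with X > Z gives 53/18.
E[max(X, Z) | X > Z] = (53/18) / (2/3) = 53/12.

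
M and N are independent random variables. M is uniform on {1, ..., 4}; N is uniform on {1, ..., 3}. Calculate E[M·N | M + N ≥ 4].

Outcomes with M + N ≥ 4: (1,3), (2,2), (2,3), (3,1), (3,2), (3,3), (4,1), (4,2), (4,3), each with probability 1/12.
E[M·N | M + N ≥ 4] = (3 + 4 + 6 + 3 + 6 + 9 + 4 + 8 + 12) / 9 = 55/9.

55/9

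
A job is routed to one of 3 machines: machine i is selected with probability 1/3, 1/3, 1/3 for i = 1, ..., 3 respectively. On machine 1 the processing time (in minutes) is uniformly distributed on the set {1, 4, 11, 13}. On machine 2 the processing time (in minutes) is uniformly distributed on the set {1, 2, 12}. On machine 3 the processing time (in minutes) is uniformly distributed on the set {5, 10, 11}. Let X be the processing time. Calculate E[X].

E[X | machine 1] = (1+4+11+13)/4 = 29/4.
E[X | machine 2] = (1+2+12)/3 = 5.
E[X | machine 3] = (5+10+11)/3 = 26/3.
E[X] = (1/3)·(29/4) + (1/3)·(5) + (1/3)·(26/3) = 251/36.

251/36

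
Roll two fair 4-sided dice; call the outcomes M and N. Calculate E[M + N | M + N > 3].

72/13

P(M + N > 3) = 13/16.
Summing (M+N)·P(x,y) over outcomes with M + N > 3 gives 9/2.
E[M + N | M + N > 3] = (9/2) / (13/16) = 72/13.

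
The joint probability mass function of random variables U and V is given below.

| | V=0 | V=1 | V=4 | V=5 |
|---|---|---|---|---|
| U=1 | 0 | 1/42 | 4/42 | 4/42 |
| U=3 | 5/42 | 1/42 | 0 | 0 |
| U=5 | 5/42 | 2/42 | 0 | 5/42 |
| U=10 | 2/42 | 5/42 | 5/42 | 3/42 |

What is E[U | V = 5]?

P(V = 5) = 2/7.
Σ U·P over the event = 1·(4/42) + 5·(5/42) + 10·(3/42) = 59/42.
E[U | V = 5] = (59/42) / (2/7) = 59/12.

59/12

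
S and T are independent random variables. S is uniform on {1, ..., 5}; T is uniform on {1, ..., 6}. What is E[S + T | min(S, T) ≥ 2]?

P(min(S, T) ≥ 2) = 2/3.
Summing (S+T)·P(x,y) over outcomes with min(S, T) ≥ 2 gives 5.
E[S + T | min(S, T) ≥ 2] = (5) / (2/3) = 15/2.

15/2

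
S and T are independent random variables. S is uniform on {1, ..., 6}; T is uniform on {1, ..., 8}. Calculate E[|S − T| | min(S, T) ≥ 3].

P(min(S, T) ≥ 3) = 1/2.
Summing |S−T|·P(x,y) over outcomes with min(S, T) ≥ 3 gives 11/12.
E[|S − T| | min(S, T) ≥ 3] = (11/12) / (1/2) = 11/6.

11/6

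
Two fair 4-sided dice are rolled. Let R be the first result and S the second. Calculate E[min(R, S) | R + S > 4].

Outcomes with R + S > 4: (1,4), (2,3), (2,4), (3,2), (3,3), (3,4), (4,1), (4,2), (4,3), (4,4), each with probability 1/16.
E[min(R, S) | R + S > 4] = (1 + 2 + 2 + 2 + 3 + 3 + 1 + 2 + 3 + 4) / 10 = 23/10.

23/10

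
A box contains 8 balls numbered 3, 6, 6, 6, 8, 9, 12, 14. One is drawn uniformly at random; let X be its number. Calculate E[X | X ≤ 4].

3

P(X ≤ 4) = 1/8.
Σ over the event: 3·1/8 = 3/8.
E[X | X ≤ 4] = (3/8) / (1/8) = 3.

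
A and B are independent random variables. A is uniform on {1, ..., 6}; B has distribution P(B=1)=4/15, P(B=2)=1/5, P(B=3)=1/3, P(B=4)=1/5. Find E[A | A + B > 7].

59/11

P(A + B > 7) = 11/45.
Summing A·P(x,y) over outcomes with A + B > 7 gives 59/45.
E[A | A + B > 7] = (59/45) / (11/45) = 59/11.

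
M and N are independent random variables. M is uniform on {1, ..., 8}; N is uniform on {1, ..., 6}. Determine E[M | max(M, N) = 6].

P(max(M, N) = 6) = 11/48.
Summing M·P(x,y) over outcomes with max(M, N) = 6 gives 17/16.
E[M | max(M, N) = 6] = (17/16) / (11/48) = 51/11.

51/11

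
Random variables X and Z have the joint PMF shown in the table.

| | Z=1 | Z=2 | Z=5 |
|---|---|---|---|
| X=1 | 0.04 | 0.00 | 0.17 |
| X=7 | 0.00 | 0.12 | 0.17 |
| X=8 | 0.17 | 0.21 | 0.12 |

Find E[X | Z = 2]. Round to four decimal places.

P(Z = 2) = 0.33.
Σ X·P over the event = 7·(0.12) + 8·(0.21) = 2.52.
E[X | Z = 2] = (2.52) / (0.33) = 7.6364.

7.6364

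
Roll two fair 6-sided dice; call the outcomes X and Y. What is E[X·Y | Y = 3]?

P(Y = 3) = 1/6.
Summing XY·P(x,y) over outcomes with Y = 3 gives 7/4.
E[X·Y | Y = 3] = (7/4) / (1/6) = 21/2.

21/2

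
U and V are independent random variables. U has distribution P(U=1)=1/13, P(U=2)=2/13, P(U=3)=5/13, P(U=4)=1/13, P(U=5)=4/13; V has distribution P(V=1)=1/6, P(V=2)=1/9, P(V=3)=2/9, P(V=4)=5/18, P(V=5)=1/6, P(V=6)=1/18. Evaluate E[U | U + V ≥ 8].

P(U + V ≥ 8) = 83/234.
Summing U·P(x,y) over outcomes with U + V ≥ 8 gives 20/13.
E[U | U + V ≥ 8] = (20/13) / (83/234) = 360/83.

360/83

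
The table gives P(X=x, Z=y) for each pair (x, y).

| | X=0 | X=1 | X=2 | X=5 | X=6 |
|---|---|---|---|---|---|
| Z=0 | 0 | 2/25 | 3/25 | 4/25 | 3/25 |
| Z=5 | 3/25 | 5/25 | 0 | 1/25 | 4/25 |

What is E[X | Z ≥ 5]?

34/13

P(Z ≥ 5) = 13/25.
Summing X·P(X=x,Z=y) over the conditioning event gives 34/25.
E[X | Z ≥ 5] = (34/25) / (13/25) = 34/13.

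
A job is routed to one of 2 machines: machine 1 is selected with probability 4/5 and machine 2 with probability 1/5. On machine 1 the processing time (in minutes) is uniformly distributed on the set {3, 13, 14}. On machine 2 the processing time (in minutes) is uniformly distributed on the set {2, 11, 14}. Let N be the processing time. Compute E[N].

E[N | machine 1] = (3+13+14)/3 = 10.
E[N | machine 2] = (2+11+14)/3 = 9.
E[N] = (4/5)·(10) + (1/5)·(9) = 49/5.

49/5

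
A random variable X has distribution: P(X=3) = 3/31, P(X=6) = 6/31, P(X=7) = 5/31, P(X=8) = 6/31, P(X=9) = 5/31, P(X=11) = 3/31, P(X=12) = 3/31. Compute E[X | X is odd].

P(X is odd) = 16/31.
Σ over the event: 3·3/31 + 7·5/31 + 9·5/31 + 11·3/31 = 122/31.
E[X | X is odd] = (122/31) / (16/31) = 61/8.

61/8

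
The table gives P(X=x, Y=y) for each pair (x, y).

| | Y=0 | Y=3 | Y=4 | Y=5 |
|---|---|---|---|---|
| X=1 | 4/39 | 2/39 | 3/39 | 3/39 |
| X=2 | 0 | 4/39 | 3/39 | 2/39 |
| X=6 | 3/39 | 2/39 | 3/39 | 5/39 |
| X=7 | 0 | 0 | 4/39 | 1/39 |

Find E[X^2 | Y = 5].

P(Y = 5) = 11/39.
Σ X^2·P over the event = 1·(3/39) + 4·(2/39) + 36·(5/39) + 49·(1/39) = 80/13.
E[X^2 | Y = 5] = (80/13) / (11/39) = 240/11.

240/11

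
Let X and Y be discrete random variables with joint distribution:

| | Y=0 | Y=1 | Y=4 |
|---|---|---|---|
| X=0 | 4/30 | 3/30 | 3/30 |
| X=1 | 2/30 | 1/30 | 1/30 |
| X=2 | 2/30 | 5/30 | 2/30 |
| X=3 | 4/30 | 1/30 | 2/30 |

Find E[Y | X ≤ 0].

3/2

P(X ≤ 0) = 1/3.
Σ Y·P over the event = 0·(4/30) + 1·(3/30) + 4·(3/30) = 1/2.
E[Y | X ≤ 0] = (1/2) / (1/3) = 3/2.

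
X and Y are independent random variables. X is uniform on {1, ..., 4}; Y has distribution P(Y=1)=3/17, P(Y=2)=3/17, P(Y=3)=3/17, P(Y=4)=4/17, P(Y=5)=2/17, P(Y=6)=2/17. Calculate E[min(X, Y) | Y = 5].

P(Y = 5) = 2/17.
Summing min(X,Y)·P(x,y) over outcomes with Y = 5 gives 5/17.
E[min(X, Y) | Y = 5] = (5/17) / (2/17) = 5/2.

5/2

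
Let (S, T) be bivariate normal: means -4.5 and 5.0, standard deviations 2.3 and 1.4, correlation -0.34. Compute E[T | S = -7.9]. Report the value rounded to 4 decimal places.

5.7037

The regression of T on S has slope ρ·σ_T/σ_S and passes through (μ_S, μ_T).
E[T | S=-7.9] = 5.0 + (-0.34)·(1.4/2.3)·(-7.9 − (-4.5)) = 5.0 + (-0.20696)·(-3.4) = 5.7037.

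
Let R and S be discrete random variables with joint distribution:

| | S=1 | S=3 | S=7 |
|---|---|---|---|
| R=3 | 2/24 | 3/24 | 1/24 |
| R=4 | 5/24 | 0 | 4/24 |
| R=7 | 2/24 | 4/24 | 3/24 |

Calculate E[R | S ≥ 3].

P(S ≥ 3) = 5/8.
Σ R·P over the event = 3·(3/24) + 3·(1/24) + 4·(4/24) + 7·(4/24) + 7·(3/24) = 77/24.
E[R | S ≥ 3] = (77/24) / (5/8) = 77/15.

77/15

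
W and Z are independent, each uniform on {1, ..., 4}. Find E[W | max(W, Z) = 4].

22/7

Outcomes with max(W, Z) = 4: (1,4), (2,4), (3,4), (4,1), (4,2), (4,3), (4,4), each with probability 1/16.
E[W | max(W, Z) = 4] = (1 + 2 + 3 + 4 + 4 + 4 + 4) / 7 = 22/7.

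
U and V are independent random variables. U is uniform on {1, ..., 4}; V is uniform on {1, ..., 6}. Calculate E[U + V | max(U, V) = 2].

Outcomes with max(U, V) = 2: (1,2), (2,1), (2,2), each with probability 1/24.
E[U + V | max(U, V) = 2] = (3 + 3 + 4) / 3 = 10/3.

10/3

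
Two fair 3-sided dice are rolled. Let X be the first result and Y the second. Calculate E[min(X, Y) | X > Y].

4/3

P(X > Y) = 1/3.
Summing min(X,Y)·P(x,y) over outcomes with X > Y gives 4/9.
E[min(X, Y) | X > Y] = (4/9) / (1/3) = 4/3.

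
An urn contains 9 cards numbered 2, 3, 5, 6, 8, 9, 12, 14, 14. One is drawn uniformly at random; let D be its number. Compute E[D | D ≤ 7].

P(D ≤ 7) = 4/9.
Σ over the event: 2·1/9 + 3·1/9 + 5·1/9 + 6·1/9 = 16/9.
E[D | D ≤ 7] = (16/9) / (4/9) = 4.

4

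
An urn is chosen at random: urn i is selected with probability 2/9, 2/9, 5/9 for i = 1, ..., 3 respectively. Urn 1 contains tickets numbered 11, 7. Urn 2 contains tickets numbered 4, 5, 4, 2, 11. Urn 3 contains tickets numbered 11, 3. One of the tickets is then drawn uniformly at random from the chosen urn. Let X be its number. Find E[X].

E[X | urn 1] = (11+7)/2 = 9.
E[X | urn 2] = (4+5+4+2+11)/5 = 26/5.
E[X | urn 3] = (11+3)/2 = 7.
By the law of total expectation,
E[X] = (2/9)·(9) + (2/9)·(26/5) + (5/9)·(7) = 317/45.

317/45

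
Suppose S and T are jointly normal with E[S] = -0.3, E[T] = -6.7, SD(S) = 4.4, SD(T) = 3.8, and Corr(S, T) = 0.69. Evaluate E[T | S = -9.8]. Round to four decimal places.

-12.3611

For a bivariate normal, E[T | S=x] = μ_T + ρ·(σ_T/σ_S)·(x − μ_S).
E[T | S=-9.8] = -6.7 + (0.69)·(3.8/4.4)·(-9.8 − (-0.3)) = -6.7 + (0.59591)·(-9.5) = -12.3611.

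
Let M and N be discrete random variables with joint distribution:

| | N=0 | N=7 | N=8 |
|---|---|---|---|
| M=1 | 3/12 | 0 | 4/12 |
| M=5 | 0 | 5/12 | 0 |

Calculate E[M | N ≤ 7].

7/2

P(N ≤ 7) = 2/3.
Σ M·P over the event = 1·(3/12) + 5·(5/12) = 7/3.
E[M | N ≤ 7] = (7/3) / (2/3) = 7/2.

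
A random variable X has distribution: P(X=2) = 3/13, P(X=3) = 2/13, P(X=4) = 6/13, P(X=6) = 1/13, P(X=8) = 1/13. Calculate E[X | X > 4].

7

P(X > 4) = 2/13.
Σ over the event: 6·1/13 + 8·1/13 = 14/13.
E[X | X > 4] = (14/13) / (2/13) = 7.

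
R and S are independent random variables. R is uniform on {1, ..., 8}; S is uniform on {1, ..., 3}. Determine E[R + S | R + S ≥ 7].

P(R + S ≥ 7) = 1/2.
Summing (R+S)·P(x,y) over outcomes with R + S ≥ 7 gives 103/24.
E[R + S | R + S ≥ 7] = (103/24) / (1/2) = 103/12.

103/12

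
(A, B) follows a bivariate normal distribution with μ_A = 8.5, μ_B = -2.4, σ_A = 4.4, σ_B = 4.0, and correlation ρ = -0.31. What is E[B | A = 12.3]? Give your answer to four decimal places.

E[B | A=x] = μ_B + ρ(σ_B/σ_A)(x − μ_A) for jointly normal variables.
E[B | A=12.3] = -2.4 + (-0.31)·(4.0/4.4)·(12.3 − (8.5)) = -2.4 + (-0.28182)·(3.8) = -3.4709.

-3.4709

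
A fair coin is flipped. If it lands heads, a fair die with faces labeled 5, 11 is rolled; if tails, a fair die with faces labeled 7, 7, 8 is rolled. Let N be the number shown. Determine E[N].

23/3

E[N | heads] = (5+11)/2 = 8.
E[N | tails] = (7+7+8)/3 = 22/3.
By the law of total expectation,
E[N] = (1/2)·(8) + (1/2)·(22/3) = 23/3.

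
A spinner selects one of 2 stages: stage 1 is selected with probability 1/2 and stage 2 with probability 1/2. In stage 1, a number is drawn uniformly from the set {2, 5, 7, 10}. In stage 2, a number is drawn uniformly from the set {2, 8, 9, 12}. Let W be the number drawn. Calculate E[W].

55/8

E[W | stage 1] = (2+5+7+10)/4 = 6.
E[W | stage 2] = (2+8+9+12)/4 = 31/4.
By the law of total expectation,
E[W] = (1/2)·(6) + (1/2)·(31/4) = 55/8.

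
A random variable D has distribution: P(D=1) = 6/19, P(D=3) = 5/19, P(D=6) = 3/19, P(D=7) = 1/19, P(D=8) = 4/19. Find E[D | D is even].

50/7

P(D is even) = 7/19.
Σ over the event: 6·3/19 + 8·4/19 = 50/19.
E[D | D is even] = (50/19) / (7/19) = 50/7.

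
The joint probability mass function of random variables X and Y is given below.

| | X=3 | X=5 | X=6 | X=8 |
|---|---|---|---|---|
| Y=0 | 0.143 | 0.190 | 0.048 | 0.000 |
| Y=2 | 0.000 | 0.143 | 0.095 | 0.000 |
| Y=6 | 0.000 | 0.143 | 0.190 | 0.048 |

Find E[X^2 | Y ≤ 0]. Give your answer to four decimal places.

P(Y ≤ 0) = 0.381.
Σ X^2·P over the event = 9·(0.143) + 25·(0.190) + 36·(0.048) = 7.765.
E[X^2 | Y ≤ 0] = (7.765) / (0.381) = 20.3806.

20.3806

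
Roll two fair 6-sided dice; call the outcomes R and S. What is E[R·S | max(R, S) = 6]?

P(max(R, S) = 6) = 11/36.
Summing RS·P(x,y) over outcomes with max(R, S) = 6 gives 6.
E[R·S | max(R, S) = 6] = (6) / (11/36) = 216/11.

216/11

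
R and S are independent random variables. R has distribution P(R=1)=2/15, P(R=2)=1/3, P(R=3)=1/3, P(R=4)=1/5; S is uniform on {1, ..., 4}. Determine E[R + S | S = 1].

18/5

P(S = 1) = 1/4.
Summing (R+S)·P(x,y) over outcomes with S = 1 gives 9/10.
E[R + S | S = 1] = (9/10) / (1/4) = 18/5.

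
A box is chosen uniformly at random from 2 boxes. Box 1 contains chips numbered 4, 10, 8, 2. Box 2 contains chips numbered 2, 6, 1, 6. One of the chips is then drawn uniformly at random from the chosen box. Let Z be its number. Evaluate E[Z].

39/8

E[Z | box 1] = (4+10+8+2)/4 = 6.
E[Z | box 2] = (2+6+1+6)/4 = 15/4.
E[Z] = (1/2)·(6) + (1/2)·(15/4) = 39/8.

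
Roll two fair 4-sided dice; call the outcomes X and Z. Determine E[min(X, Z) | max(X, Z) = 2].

P(max(X, Z) = 2) = 3/16.
Summing min(X,Z)·P(x,y) over outcomes with max(X, Z) = 2 gives 1/4.
E[min(X, Z) | max(X, Z) = 2] = (1/4) / (3/16) = 4/3.

4/3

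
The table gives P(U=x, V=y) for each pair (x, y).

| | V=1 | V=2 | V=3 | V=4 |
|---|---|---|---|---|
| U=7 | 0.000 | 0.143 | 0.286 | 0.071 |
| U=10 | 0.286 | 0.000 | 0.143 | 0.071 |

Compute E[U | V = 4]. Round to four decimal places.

P(V = 4) = 0.142.
Σ U·P over the event = 7·(0.071) + 10·(0.071) = 1.207.
E[U | V = 4] = (1.207) / (0.142) = 8.5000.

8.5000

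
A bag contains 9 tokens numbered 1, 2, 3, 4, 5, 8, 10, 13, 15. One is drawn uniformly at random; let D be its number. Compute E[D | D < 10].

P(D < 10) = 2/3.
Σ over the event: 1·1/9 + 2·1/9 + 3·1/9 + 4·1/9 + 5·1/9 + 8·1/9 = 23/9.
E[D | D < 10] = (23/9) / (2/3) = 23/6.

23/6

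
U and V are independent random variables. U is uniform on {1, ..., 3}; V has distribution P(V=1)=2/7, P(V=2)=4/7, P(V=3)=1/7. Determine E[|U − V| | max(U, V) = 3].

P(max(U, V) = 3) = 3/7.
Summing |U−V|·P(x,y) over outcomes with max(U, V) = 3 gives 11/21.
E[|U − V| | max(U, V) = 3] = (11/21) / (3/7) = 11/9.

11/9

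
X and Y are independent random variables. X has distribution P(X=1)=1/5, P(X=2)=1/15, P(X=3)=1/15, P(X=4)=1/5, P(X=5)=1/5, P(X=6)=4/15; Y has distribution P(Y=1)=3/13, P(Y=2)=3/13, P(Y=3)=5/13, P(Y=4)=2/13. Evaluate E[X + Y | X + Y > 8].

157/17

P(X + Y > 8) = 34/195.
Summing (X+Y)·P(x,y) over outcomes with X + Y > 8 gives 314/195.
E[X + Y | X + Y > 8] = (314/195) / (34/195) = 157/17.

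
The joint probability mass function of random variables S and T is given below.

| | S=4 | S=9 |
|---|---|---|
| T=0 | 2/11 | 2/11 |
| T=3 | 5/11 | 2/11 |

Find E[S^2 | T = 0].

P(T = 0) = 4/11.
Σ S^2·P over the event = 16·(2/11) + 81·(2/11) = 194/11.
E[S^2 | T = 0] = (194/11) / (4/11) = 97/2.

97/2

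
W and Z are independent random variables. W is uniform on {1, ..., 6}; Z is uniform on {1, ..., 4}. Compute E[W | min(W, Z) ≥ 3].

9/2

Outcomes with min(W, Z) ≥ 3: (3,3), (3,4), (4,3), (4,4), (5,3), (5,4), (6,3), (6,4), each with probability 1/24.
E[W | min(W, Z) ≥ 3] = (3 + 3 + 4 + 4 + 5 + 5 + 6 + 6) / 8 = 9/2.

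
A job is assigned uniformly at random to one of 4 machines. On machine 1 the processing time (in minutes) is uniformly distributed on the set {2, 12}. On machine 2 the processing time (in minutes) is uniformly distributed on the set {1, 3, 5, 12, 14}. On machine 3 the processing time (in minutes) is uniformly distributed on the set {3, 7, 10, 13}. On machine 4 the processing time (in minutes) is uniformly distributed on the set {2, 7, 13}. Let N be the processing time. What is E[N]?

E[N | machine 1] = (2+12)/2 = 7.
E[N | machine 2] = (1+3+5+12+14)/5 = 7.
E[N | machine 3] = (3+7+10+13)/4 = 33/4.
E[N | machine 4] = (2+7+13)/3 = 22/3.
By the law of total expectation,
E[N] = (1/4)·(7) + (1/4)·(7) + (1/4)·(33/4) + (1/4)·(22/3) = 355/48.

355/48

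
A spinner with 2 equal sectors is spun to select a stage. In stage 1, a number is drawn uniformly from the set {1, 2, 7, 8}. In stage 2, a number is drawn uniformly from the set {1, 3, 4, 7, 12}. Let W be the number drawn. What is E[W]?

E[W | stage 1] = (1+2+7+8)/4 = 9/2.
E[W | stage 2] = (1+3+4+7+12)/5 = 27/5.
E[W] = (1/2)·(9/2) + (1/2)·(27/5) = 99/20.

99/20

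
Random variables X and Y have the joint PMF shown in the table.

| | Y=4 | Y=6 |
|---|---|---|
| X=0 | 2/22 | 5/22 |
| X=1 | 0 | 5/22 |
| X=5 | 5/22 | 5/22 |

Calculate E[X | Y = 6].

2

P(Y = 6) = 15/22.
Summing X·P(X=x,Y=y) over the conditioning event gives 15/11.
E[X | Y = 6] = (15/11) / (15/22) = 2.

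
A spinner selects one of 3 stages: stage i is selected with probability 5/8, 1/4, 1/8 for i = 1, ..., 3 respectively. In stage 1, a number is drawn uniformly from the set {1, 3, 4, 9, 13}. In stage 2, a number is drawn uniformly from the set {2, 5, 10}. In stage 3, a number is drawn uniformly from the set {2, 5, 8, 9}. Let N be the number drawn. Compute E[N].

E[N | stage 1] = (1+3+4+9+13)/5 = 6.
E[N | stage 2] = (2+5+10)/3 = 17/3.
E[N | stage 3] = (2+5+8+9)/4 = 6.
E[N] = (5/8)·(6) + (1/4)·(17/3) + (1/8)·(6) = 71/12.

71/12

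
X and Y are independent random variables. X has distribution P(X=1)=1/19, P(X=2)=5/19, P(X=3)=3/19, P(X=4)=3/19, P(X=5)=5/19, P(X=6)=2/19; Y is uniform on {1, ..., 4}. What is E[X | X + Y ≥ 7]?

P(X + Y ≥ 7) = 8/19.
Summing X·P(x,y) over outcomes with X + Y ≥ 7 gives 39/19.
E[X | X + Y ≥ 7] = (39/19) / (8/19) = 39/8.

39/8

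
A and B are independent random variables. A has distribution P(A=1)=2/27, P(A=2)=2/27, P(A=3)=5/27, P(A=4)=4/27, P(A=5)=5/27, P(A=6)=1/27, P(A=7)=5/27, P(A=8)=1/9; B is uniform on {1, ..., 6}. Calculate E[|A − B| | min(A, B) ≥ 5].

P(min(A, B) ≥ 5) = 14/81.
Summing |A−B|·P(x,y) over outcomes with min(A, B) ≥ 5 gives 2/9.
E[|A − B| | min(A, B) ≥ 5] = (2/9) / (14/81) = 9/7.

9/7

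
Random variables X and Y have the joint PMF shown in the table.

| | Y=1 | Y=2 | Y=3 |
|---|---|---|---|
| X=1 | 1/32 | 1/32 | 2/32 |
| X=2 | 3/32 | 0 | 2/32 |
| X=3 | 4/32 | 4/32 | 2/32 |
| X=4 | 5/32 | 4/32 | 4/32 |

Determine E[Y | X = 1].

P(X = 1) = 1/8.
Σ Y·P over the event = 1·(1/32) + 2·(1/32) + 3·(2/32) = 9/32.
E[Y | X = 1] = (9/32) / (1/8) = 9/4.

9/4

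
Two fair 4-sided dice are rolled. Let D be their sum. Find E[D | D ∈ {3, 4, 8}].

P(D ∈ {3, 4, 8}) = 3/8.
Σ over the event: 3·1/8 + 4·3/16 + 8·1/16 = 13/8.
E[D | D ∈ {3, 4, 8}] = (13/8) / (3/8) = 13/3.

13/3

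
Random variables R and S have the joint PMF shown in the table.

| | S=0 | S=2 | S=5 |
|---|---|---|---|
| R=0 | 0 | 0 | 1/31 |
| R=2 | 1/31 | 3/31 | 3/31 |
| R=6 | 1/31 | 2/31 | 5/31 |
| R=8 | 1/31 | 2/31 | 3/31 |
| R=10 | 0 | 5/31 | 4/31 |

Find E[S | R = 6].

P(R = 6) = 8/31.
Summing S·P(R=x,S=y) over the conditioning event gives 29/31.
E[S | R = 6] = (29/31) / (8/31) = 29/8.

29/8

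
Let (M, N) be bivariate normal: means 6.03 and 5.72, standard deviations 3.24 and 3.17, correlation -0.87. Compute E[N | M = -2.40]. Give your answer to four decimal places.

12.8956

The regression of N on M has slope ρ·σ_N/σ_M and passes through (μ_M, μ_N).
E[N | M=-2.40] = 5.72 + (-0.87)·(3.17/3.24)·(-2.40 − (6.03)) = 5.72 + (-0.8512)·(-8.43) = 12.8956.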